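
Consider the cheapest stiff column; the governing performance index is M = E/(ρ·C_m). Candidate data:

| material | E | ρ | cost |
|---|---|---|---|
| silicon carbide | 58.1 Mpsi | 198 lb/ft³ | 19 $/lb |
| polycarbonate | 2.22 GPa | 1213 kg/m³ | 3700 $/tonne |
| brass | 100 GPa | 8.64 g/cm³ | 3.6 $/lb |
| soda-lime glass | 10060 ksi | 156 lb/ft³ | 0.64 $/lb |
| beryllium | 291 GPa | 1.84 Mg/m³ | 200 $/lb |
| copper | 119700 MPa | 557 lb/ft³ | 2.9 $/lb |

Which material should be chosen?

Normalizing units and computing the index:
  silicon carbide: E = 400.6 GPa, ρ = 3172 kg/m³, cost = 41.89 $/kg
  polycarbonate: E = 2.220 GPa, ρ = 1213 kg/m³, cost = 3.700 $/kg
  brass: E = 100.0 GPa, ρ = 8640 kg/m³, cost = 7.937 $/kg
  soda-lime glass: E = 69.36 GPa, ρ = 2499 kg/m³, cost = 1.411 $/kg
  beryllium: E = 291.0 GPa, ρ = 1840 kg/m³, cost = 440.9 $/kg
  copper: E = 119.7 GPa, ρ = 8922 kg/m³, cost = 6.393 $/kg
  soda-lime glass: M = 19.7 MN·m per $
  silicon carbide: M = 3.02 MN·m per $
  copper: M = 2.10 MN·m per $
  brass: M = 1.46 MN·m per $
  polycarbonate: M = 0.495 MN·m per $
  beryllium: M = 0.359 MN·m per $
The maximum is for soda-lime glass.

soda-lime glass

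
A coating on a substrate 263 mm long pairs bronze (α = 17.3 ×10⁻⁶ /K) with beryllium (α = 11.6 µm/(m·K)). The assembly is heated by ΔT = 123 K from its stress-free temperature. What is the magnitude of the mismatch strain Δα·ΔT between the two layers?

Δα = |17.3 − 11.6|×10⁻⁶/K = 5.70×10⁻⁶/K.
Mismatch strain = Δα·ΔT = 5.70×10⁻⁶ × 123.0 = 7.01×10⁻⁴.

7.01×10⁻⁴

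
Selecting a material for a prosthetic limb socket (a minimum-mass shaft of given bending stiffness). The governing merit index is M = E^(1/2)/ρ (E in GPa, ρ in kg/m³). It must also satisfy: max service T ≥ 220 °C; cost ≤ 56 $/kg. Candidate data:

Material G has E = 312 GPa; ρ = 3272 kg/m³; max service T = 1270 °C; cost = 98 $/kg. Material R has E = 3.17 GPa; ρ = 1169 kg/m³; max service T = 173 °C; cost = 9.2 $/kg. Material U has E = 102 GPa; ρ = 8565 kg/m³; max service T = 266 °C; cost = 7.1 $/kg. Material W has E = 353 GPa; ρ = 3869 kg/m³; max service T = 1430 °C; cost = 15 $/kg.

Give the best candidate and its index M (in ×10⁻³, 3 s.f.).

material W, M = 4.86×10⁻³

Screen on constraints: max service T ≥ 220 °C; cost ≤ 56 $/kg. Survivors: material U, material W.
Evaluate M for each candidate:
  material W: M = 4.86×10⁻³
  material U: M = 1.18×10⁻³
Highest index: material W.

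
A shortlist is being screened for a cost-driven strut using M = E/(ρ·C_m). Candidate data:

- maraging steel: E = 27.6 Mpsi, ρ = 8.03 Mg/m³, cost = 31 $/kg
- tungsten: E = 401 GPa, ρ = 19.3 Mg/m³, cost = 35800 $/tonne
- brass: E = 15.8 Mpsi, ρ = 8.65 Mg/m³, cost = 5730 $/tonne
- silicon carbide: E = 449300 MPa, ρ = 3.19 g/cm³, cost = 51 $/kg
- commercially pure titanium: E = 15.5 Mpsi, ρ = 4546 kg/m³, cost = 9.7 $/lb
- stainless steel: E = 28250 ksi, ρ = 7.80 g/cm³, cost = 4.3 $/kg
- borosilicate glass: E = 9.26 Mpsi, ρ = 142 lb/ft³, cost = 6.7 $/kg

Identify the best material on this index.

stainless steel

Convert each candidate to consistent units, then evaluate M:
  maraging steel: E = 190.3 GPa, ρ = 8030 kg/m³, cost = 31.00 $/kg
  tungsten: E = 401.0 GPa, ρ = 19300 kg/m³, cost = 35.80 $/kg
  brass: E = 108.9 GPa, ρ = 8650 kg/m³, cost = 5.730 $/kg
  silicon carbide: E = 449.3 GPa, ρ = 3190 kg/m³, cost = 51.00 $/kg
  commercially pure titanium: E = 106.9 GPa, ρ = 4546 kg/m³, cost = 21.38 $/kg
  stainless steel: E = 194.8 GPa, ρ = 7800 kg/m³, cost = 4.300 $/kg
  borosilicate glass: E = 63.85 GPa, ρ = 2275 kg/m³, cost = 6.700 $/kg
  stainless steel: M = 5.81 MN·m per $
  borosilicate glass: M = 4.19 MN·m per $
  silicon carbide: M = 2.76 MN·m per $
  brass: M = 2.20 MN·m per $
  commercially pure titanium: M = 1.10 MN·m per $
  maraging steel: M = 0.764 MN·m per $
  tungsten: M = 0.580 MN·m per $
The maximum is for stainless steel.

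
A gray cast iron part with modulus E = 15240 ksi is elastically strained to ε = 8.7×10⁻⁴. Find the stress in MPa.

91.4 MPa

E = 15240 ksi = 105.1 GPa.
σ = E·ε = 105100 MPa × 8.7×10⁻⁴ = 91.4 MPa.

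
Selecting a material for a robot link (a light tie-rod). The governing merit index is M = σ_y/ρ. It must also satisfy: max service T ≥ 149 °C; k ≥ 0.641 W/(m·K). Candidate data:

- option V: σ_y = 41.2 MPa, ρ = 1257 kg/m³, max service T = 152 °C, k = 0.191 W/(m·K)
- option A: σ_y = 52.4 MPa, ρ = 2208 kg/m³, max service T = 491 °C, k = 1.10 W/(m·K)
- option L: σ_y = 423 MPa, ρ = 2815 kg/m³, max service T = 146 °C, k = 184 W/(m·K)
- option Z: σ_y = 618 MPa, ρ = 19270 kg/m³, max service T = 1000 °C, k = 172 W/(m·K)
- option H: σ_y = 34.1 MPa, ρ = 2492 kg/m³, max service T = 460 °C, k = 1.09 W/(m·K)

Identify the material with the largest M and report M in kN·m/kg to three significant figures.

option Z, M = 32.1 kN·m/kg

Screen on constraints: max service T ≥ 149 °C; k ≥ 0.641 W/(m·K). Survivors: option A, option Z, option H.
Per-candidate index values:
  option Z: M = 32.1 kN·m/kg
  option A: M = 23.7 kN·m/kg
  option H: M = 13.7 kN·m/kg
Option Z has the largest M.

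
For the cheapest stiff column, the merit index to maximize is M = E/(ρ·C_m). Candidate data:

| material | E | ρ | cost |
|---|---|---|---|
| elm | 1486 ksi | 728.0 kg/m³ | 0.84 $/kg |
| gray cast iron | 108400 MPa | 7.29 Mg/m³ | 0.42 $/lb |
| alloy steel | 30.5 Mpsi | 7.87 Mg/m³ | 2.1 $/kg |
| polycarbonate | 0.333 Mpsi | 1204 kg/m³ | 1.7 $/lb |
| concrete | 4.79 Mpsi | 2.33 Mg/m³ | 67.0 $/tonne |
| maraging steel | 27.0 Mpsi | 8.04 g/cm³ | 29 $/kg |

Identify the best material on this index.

After converting to SI:
  elm: E = 10.25 GPa, ρ = 728.0 kg/m³, cost = 0.8400 $/kg
  gray cast iron: E = 108.4 GPa, ρ = 7290 kg/m³, cost = 0.9259 $/kg
  alloy steel: E = 210.3 GPa, ρ = 7870 kg/m³, cost = 2.100 $/kg
  polycarbonate: E = 2.296 GPa, ρ = 1204 kg/m³, cost = 3.748 $/kg
  concrete: E = 33.03 GPa, ρ = 2330 kg/m³, cost = 0.06700 $/kg
  maraging steel: E = 186.2 GPa, ρ = 8040 kg/m³, cost = 29.00 $/kg
  concrete: M = 212 MN·m per $
  elm: M = 16.8 MN·m per $
  gray cast iron: M = 16.1 MN·m per $
  alloy steel: M = 12.7 MN·m per $
  maraging steel: M = 0.798 MN·m per $
  polycarbonate: M = 0.509 MN·m per $
The maximum is for concrete.

concrete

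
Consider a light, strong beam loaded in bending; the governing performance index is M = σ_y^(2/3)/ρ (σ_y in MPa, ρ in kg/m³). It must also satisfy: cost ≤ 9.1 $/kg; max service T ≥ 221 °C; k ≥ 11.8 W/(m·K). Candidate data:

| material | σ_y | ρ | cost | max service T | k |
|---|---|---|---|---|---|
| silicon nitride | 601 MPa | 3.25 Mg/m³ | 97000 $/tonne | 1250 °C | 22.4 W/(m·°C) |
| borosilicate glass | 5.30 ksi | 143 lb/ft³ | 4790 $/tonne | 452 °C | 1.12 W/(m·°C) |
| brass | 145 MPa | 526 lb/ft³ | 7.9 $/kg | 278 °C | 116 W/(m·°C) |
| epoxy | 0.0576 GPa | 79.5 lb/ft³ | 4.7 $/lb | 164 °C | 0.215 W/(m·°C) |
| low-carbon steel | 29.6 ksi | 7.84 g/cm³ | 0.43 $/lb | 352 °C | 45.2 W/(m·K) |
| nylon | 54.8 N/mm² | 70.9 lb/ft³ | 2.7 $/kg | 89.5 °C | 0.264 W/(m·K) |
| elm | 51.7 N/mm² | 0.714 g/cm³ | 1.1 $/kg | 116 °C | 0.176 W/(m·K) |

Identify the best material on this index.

low-carbon steel

Screen on constraints: cost ≤ 9.1 $/kg; max service T ≥ 221 °C; k ≥ 11.8 W/(m·K). Survivors: brass, low-carbon steel.
Putting every candidate on a common basis:
  brass: σ_y = 145.0 MPa, ρ = 8426 kg/m³
  low-carbon steel: σ_y = 204.1 MPa, ρ = 7840 kg/m³
  low-carbon steel: M = 4.42×10⁻³
  brass: M = 3.28×10⁻³
Low-carbon steel ranks first.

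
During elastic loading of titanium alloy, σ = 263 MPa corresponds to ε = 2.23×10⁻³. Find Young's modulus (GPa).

E = σ/ε = 263 MPa / 2.23×10⁻³ = 117900 MPa = 118 GPa.

118 GPa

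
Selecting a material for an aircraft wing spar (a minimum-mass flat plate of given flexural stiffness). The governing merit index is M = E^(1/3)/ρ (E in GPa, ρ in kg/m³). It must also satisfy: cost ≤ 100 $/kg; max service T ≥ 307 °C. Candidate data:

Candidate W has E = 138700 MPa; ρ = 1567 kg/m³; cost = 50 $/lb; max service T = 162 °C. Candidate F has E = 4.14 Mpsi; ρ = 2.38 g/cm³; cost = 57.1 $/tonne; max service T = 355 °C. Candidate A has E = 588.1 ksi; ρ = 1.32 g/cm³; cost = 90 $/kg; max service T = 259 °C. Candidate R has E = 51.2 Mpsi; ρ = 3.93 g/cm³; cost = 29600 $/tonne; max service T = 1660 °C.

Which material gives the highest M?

candidate R

Screen on constraints: cost ≤ 100 $/kg; max service T ≥ 307 °C. Survivors: candidate F, candidate R.
In SI units:
  candidate F: E = 28.54 GPa, ρ = 2380 kg/m³
  candidate R: E = 353.0 GPa, ρ = 3930 kg/m³
  candidate R: M = 1.80×10⁻³
  candidate F: M = 1.28×10⁻³
Candidate R ranks first.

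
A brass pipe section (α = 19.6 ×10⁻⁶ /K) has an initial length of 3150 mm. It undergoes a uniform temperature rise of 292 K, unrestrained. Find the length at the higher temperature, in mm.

ΔL = α·L₀·ΔT = 19.6×10⁻⁶ × 3150 mm × 292.0 K = 18.0 mm.
L = L₀ + ΔL = 3150 + 18.0 = 3168.0 mm.

3168.0 mm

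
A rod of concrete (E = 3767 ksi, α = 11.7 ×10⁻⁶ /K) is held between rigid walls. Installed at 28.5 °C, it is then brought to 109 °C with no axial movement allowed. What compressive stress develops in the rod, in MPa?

E = 3767 ksi = 25.97 GPa.
ΔT = 80.50 K. Constrained thermal stress σ = E·α·ΔT = 25.97×10³ MPa × 11.7×10⁻⁶ × 80.50 = 24.5 MPa (compressive).

24.5 MPa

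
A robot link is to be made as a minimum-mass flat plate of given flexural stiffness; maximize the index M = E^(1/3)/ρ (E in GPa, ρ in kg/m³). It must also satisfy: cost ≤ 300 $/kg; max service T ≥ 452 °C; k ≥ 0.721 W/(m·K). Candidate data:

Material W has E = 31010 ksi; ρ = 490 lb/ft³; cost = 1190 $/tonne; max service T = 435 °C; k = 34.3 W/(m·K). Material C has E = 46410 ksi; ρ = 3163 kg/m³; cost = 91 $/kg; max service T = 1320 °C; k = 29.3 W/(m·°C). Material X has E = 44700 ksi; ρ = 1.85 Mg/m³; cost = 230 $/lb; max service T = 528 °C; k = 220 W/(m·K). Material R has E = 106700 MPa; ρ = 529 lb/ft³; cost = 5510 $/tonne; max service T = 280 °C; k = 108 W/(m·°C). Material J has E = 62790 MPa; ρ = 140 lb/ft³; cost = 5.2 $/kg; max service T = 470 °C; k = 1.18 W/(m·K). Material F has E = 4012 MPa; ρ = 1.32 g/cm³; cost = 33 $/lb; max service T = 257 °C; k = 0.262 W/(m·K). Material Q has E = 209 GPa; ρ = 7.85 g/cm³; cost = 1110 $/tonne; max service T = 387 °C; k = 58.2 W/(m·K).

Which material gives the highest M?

Screen on constraints: cost ≤ 300 $/kg; max service T ≥ 452 °C; k ≥ 0.721 W/(m·K). Survivors: material C, material J.
Convert each candidate to consistent units, then evaluate M:
  material C: E = 320.0 GPa, ρ = 3163 kg/m³
  material J: E = 62.79 GPa, ρ = 2243 kg/m³
  material C: M = 2.16×10⁻³
  material J: M = 1.77×10⁻³
Material C ranks first.

material C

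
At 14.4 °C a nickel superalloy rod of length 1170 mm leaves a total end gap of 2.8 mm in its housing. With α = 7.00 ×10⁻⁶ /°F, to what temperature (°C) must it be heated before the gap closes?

204 °C

α = 7.00×10⁻⁶/°F × 9/5 = 12.6×10⁻⁶/K.
α·L₀·ΔT = 2.8 mm ⇒ ΔT = 2.8 / (12.6×10⁻⁶ × 1170.0) = 189.9 K.
T = 14.4 + 189.9 = 204.3 °C.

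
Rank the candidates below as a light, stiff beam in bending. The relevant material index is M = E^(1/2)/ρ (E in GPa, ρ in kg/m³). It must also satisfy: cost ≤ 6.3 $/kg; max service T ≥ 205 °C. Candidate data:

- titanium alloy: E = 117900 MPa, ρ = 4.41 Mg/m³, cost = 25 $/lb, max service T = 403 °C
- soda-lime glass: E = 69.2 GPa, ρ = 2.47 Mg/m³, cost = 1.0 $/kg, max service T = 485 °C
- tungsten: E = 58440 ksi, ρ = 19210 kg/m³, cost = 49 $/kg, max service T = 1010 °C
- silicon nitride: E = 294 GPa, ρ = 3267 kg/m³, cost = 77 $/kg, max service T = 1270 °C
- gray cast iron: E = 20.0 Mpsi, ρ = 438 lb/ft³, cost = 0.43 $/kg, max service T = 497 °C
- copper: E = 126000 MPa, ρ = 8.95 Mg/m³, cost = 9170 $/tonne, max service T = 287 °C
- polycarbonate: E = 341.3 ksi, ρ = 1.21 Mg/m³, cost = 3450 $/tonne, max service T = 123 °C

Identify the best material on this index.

soda-lime glass

Screen on constraints: cost ≤ 6.3 $/kg; max service T ≥ 205 °C. Survivors: soda-lime glass, gray cast iron.
Putting every candidate on a common basis:
  soda-lime glass: E = 69.20 GPa, ρ = 2470 kg/m³
  gray cast iron: E = 137.9 GPa, ρ = 7016 kg/m³
  soda-lime glass: M = 3.37×10⁻³
  gray cast iron: M = 1.67×10⁻³
Soda-lime glass has the largest M.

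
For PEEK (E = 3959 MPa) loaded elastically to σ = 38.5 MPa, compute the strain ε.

9.72×10⁻³

E = 3959 MPa = 3.959 GPa = 3959 MPa.
ε = σ/E = 38.5 / 3959 = 9.72×10⁻³.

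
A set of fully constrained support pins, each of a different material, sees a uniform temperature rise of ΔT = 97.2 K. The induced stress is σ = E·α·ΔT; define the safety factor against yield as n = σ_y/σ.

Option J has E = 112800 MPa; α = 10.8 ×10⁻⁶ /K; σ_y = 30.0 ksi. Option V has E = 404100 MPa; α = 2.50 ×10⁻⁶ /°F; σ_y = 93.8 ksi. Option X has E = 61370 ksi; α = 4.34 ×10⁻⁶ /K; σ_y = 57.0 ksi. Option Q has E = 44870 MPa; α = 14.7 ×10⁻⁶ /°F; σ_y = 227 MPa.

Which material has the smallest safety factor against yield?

option J

In consistent units (E in GPa, α in ×10⁻⁶/K, σ_y in MPa):
  option J: E = 112.8, α = 10.8, σ_y = 206.8 → σ = 118 MPa, n = 1.75
  option V: E = 404.1, α = 4.50, σ_y = 646.7 → σ = 177 MPa, n = 3.66
  option X: E = 423.1, α = 4.34, σ_y = 393.0 → σ = 178 MPa, n = 2.20
  option Q: E = 44.87, α = 26.5, σ_y = 227.0 → σ = 115 MPa, n = 1.97
The minimum is option J at n = 1.75.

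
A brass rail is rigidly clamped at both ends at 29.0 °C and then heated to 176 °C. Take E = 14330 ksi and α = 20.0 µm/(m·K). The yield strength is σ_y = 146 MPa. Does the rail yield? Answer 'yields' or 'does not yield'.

E = 14330 ksi = 98.80 GPa.
ΔT = 147.0 K. Constrained thermal stress σ = E·α·ΔT = 98.80×10³ MPa × 20.0×10⁻⁶ × 147.0 = 290 MPa (compressive).
Compare to σ_y = 146 MPa: σ ≥ σ_y, so it yields.

yields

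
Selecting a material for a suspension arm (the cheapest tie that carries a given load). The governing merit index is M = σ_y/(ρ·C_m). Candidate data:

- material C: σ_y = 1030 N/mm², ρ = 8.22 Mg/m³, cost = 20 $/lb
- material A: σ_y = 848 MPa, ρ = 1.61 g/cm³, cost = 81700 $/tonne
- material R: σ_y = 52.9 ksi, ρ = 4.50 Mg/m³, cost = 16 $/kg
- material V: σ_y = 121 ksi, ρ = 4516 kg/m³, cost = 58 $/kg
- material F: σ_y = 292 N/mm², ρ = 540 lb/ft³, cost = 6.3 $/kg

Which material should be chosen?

material A

Normalizing units and computing the index:
  material C: σ_y = 1030 MPa, ρ = 8220 kg/m³, cost = 44.09 $/kg
  material A: σ_y = 848.0 MPa, ρ = 1610 kg/m³, cost = 81.70 $/kg
  material R: σ_y = 364.7 MPa, ρ = 4500 kg/m³, cost = 16.00 $/kg
  material V: σ_y = 834.3 MPa, ρ = 4516 kg/m³, cost = 58.00 $/kg
  material F: σ_y = 292.0 MPa, ρ = 8650 kg/m³, cost = 6.300 $/kg
  material A: M = 6.45 kN·m per $
  material F: M = 5.36 kN·m per $
  material R: M = 5.07 kN·m per $
  material V: M = 3.19 kN·m per $
  material C: M = 2.84 kN·m per $
Material A has the largest M.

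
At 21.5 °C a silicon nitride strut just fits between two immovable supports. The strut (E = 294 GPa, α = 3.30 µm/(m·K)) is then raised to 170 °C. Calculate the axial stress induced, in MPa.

ΔT = 148.5 K. Constrained thermal stress σ = E·α·ΔT = 294.0×10³ MPa × 3.30×10⁻⁶ × 148.5 = 144 MPa (compressive).

144 MPa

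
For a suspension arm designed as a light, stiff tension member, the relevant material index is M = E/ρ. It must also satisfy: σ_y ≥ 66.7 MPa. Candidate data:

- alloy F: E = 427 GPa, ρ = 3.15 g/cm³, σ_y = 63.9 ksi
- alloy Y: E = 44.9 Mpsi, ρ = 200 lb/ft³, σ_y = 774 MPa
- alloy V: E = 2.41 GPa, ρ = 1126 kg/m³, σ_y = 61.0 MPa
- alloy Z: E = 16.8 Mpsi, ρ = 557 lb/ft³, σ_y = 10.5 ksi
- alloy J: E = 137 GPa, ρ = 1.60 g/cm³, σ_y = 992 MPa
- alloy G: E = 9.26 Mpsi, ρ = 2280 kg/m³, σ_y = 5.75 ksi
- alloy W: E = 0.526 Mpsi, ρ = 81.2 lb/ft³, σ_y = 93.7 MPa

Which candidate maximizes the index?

alloy F

Screen on constraints: σ_y ≥ 66.7 MPa. Survivors: alloy F, alloy Y, alloy Z, alloy J, alloy W.
Normalizing units and computing the index:
  alloy F: E = 427.0 GPa, ρ = 3150 kg/m³
  alloy Y: E = 309.6 GPa, ρ = 3204 kg/m³
  alloy Z: E = 115.8 GPa, ρ = 8922 kg/m³
  alloy J: E = 137.0 GPa, ρ = 1600 kg/m³
  alloy W: E = 3.627 GPa, ρ = 1301 kg/m³
  alloy F: M = 136 MN·m/kg
  alloy Y: M = 96.6 MN·m/kg
  alloy J: M = 85.6 MN·m/kg
  alloy Z: M = 13.0 MN·m/kg
  alloy W: M = 2.79 MN·m/kg
Highest index: alloy F.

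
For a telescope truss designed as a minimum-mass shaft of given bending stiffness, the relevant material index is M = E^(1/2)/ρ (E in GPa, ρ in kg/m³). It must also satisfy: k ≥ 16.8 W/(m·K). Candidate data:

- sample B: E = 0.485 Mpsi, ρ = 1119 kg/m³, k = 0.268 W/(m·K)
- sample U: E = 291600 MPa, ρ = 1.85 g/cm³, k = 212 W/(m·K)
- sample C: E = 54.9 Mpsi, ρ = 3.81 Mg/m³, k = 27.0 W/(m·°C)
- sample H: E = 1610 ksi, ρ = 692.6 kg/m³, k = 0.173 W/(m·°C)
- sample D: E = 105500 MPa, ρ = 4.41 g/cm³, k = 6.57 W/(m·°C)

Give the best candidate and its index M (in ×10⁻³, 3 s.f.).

Screen on constraints: k ≥ 16.8 W/(m·K). Survivors: sample U, sample C.
Normalizing units and computing the index:
  sample U: E = 291.6 GPa, ρ = 1850 kg/m³
  sample C: E = 378.5 GPa, ρ = 3810 kg/m³
  sample U: M = 9.23×10⁻³
  sample C: M = 5.11×10⁻³
The maximum is for sample U.

sample U, M = 9.23×10⁻³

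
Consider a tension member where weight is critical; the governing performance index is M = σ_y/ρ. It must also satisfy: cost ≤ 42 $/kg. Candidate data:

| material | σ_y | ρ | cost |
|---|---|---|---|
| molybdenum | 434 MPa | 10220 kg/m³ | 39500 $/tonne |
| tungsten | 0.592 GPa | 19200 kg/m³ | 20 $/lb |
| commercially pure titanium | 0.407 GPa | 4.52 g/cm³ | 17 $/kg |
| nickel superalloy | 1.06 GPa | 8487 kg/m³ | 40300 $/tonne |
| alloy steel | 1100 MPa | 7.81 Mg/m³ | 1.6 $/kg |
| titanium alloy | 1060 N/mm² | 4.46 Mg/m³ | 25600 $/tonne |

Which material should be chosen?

Screen on constraints: cost ≤ 42 $/kg. Survivors: molybdenum, commercially pure titanium, nickel superalloy, alloy steel, titanium alloy.
Normalizing units and computing the index:
  molybdenum: σ_y = 434.0 MPa, ρ = 10220 kg/m³
  commercially pure titanium: σ_y = 407.0 MPa, ρ = 4520 kg/m³
  nickel superalloy: σ_y = 1060 MPa, ρ = 8487 kg/m³
  alloy steel: σ_y = 1100 MPa, ρ = 7810 kg/m³
  titanium alloy: σ_y = 1060 MPa, ρ = 4460 kg/m³
  titanium alloy: M = 238 kN·m/kg
  alloy steel: M = 141 kN·m/kg
  nickel superalloy: M = 125 kN·m/kg
  commercially pure titanium: M = 90.0 kN·m/kg
  molybdenum: M = 42.5 kN·m/kg
Titanium alloy has the largest M.

titanium alloy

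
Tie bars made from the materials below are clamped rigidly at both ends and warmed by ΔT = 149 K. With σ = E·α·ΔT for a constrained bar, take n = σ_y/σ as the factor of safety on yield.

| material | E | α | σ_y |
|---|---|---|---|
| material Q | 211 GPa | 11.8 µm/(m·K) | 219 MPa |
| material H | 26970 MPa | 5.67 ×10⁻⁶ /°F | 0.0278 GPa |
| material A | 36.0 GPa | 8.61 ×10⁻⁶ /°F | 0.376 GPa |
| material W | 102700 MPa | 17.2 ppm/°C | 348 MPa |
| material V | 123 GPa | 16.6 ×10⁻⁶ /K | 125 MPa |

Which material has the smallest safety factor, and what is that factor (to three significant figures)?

material V, n = 0.411

With everything in SI (GPa, ×10⁻⁶/K, MPa):
  material Q: E = 211.0, α = 11.8, σ_y = 219.0 → σ = 371 MPa, n = 0.590
  material H: E = 26.97, α = 10.2, σ_y = 27.80 → σ = 41.0 MPa, n = 0.678
  material A: E = 36.00, α = 15.5, σ_y = 376.0 → σ = 83.1 MPa, n = 4.52
  material W: E = 102.7, α = 17.2, σ_y = 348.0 → σ = 263 MPa, n = 1.32
  material V: E = 123.0, α = 16.6, σ_y = 125.0 → σ = 304 MPa, n = 0.411
Smallest n: material V with n = 0.411.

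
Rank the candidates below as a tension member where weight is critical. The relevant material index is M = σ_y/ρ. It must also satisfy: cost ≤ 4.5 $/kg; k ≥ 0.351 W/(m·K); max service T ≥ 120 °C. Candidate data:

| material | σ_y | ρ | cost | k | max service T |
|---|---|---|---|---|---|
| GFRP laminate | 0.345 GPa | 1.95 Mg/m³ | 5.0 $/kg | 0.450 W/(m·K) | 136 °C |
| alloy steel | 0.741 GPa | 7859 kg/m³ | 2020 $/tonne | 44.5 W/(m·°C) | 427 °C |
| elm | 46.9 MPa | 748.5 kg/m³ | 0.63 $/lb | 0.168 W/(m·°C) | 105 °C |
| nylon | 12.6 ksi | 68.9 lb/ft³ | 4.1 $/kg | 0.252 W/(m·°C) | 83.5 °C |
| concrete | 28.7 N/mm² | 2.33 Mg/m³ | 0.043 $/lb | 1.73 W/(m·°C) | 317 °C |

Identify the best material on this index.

Screen on constraints: cost ≤ 4.5 $/kg; k ≥ 0.351 W/(m·K); max service T ≥ 120 °C. Survivors: alloy steel, concrete.
Normalizing units and computing the index:
  alloy steel: σ_y = 741.0 MPa, ρ = 7859 kg/m³
  concrete: σ_y = 28.70 MPa, ρ = 2330 kg/m³
  alloy steel: M = 94.3 kN·m/kg
  concrete: M = 12.3 kN·m/kg
Alloy steel ranks first.

alloy steel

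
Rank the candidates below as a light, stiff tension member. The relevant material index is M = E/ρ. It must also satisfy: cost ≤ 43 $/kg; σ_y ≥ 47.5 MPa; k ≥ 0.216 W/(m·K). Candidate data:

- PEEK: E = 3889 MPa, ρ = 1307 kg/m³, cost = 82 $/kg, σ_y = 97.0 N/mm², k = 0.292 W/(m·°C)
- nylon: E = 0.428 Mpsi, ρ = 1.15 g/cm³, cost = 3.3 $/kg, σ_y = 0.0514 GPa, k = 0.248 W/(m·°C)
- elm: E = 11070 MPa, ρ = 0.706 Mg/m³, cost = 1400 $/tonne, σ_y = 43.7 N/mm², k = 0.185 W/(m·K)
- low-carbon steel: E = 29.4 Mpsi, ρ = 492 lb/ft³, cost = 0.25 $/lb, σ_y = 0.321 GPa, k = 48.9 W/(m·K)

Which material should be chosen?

Screen on constraints: cost ≤ 43 $/kg; σ_y ≥ 47.5 MPa; k ≥ 0.216 W/(m·K). Survivors: nylon, low-carbon steel.
Putting every candidate on a common basis:
  nylon: E = 2.951 GPa, ρ = 1150 kg/m³
  low-carbon steel: E = 202.7 GPa, ρ = 7881 kg/m³
  low-carbon steel: M = 25.7 MN·m/kg
  nylon: M = 2.57 MN·m/kg
Low-carbon steel has the largest M.

low-carbon steel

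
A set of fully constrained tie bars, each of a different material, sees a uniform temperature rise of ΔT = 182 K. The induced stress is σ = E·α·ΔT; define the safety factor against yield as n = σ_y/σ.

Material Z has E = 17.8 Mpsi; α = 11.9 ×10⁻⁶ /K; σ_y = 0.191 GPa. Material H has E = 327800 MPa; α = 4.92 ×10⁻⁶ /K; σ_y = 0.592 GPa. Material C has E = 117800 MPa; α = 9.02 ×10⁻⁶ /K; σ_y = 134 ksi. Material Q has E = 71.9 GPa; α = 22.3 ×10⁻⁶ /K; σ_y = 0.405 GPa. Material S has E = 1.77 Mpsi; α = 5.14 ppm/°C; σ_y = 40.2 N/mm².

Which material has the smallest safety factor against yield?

Per material, after unit conversion:
  material Z: E = 122.7, α = 11.9, σ_y = 191.0 → σ = 266 MPa, n = 0.719
  material H: E = 327.8, α = 4.92, σ_y = 592.0 → σ = 294 MPa, n = 2.02
  material C: E = 117.8, α = 9.02, σ_y = 923.9 → σ = 193 MPa, n = 4.78
  material Q: E = 71.90, α = 22.3, σ_y = 405.0 → σ = 292 MPa, n = 1.39
  material S: E = 12.20, α = 5.14, σ_y = 40.20 → σ = 11.4 MPa, n = 3.52
Smallest n: material Z with n = 0.719.

material Z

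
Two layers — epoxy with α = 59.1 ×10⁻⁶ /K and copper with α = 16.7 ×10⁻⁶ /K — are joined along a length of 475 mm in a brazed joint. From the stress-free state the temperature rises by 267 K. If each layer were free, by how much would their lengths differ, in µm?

Δα = |59.1 − 16.7|×10⁻⁶/K = 42.4×10⁻⁶/K.
ΔL_mismatch = Δα·L·ΔT = 42.4×10⁻⁶ × 475.0 mm × 267.0 K = 5380 µm.

5380 µm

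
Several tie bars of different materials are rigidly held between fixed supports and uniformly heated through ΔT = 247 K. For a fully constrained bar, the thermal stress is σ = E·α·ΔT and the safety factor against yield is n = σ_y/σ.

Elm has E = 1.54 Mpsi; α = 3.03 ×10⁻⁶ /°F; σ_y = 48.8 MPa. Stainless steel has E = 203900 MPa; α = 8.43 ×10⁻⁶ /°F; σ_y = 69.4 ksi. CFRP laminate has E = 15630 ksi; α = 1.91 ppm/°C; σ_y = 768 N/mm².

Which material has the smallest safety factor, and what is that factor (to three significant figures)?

stainless steel, n = 0.626

Converting E to GPa, α to ×10⁻⁶/K, σ_y to MPa, then σ and n for each:
  elm: E = 10.62, α = 5.45, σ_y = 48.80 → σ = 14.3 MPa, n = 3.41
  stainless steel: E = 203.9, α = 15.2, σ_y = 478.5 → σ = 764 MPa, n = 0.626
  CFRP laminate: E = 107.8, α = 1.91, σ_y = 768.0 → σ = 50.8 MPa, n = 15.1
Stainless steel has the lowest safety factor, n = 0.626.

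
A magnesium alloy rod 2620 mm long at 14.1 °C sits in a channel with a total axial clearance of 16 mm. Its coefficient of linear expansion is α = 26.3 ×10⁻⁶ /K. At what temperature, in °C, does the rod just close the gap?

246 °C

α·L₀·ΔT = 16.0 mm ⇒ ΔT = 16.0 / (26.3×10⁻⁶ × 2620.0) = 232.2 K.
T = 14.1 + 232.2 = 246.3 °C.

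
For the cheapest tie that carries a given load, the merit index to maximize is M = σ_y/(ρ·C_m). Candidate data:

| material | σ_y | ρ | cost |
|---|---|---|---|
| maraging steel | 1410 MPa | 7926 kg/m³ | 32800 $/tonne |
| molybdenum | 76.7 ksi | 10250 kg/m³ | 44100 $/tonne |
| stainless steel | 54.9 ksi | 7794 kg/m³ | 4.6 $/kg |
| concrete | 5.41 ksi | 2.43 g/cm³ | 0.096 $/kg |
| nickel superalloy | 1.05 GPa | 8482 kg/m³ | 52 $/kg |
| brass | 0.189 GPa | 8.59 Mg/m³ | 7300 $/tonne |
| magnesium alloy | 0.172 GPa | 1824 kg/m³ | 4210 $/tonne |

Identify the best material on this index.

Convert each candidate to consistent units, then evaluate M:
  maraging steel: σ_y = 1410 MPa, ρ = 7926 kg/m³, cost = 32.80 $/kg
  molybdenum: σ_y = 528.8 MPa, ρ = 10250 kg/m³, cost = 44.10 $/kg
  stainless steel: σ_y = 378.5 MPa, ρ = 7794 kg/m³, cost = 4.600 $/kg
  concrete: σ_y = 37.30 MPa, ρ = 2430 kg/m³, cost = 0.09600 $/kg
  nickel superalloy: σ_y = 1050 MPa, ρ = 8482 kg/m³, cost = 52.00 $/kg
  brass: σ_y = 189.0 MPa, ρ = 8590 kg/m³, cost = 7.300 $/kg
  magnesium alloy: σ_y = 172.0 MPa, ρ = 1824 kg/m³, cost = 4.210 $/kg
  concrete: M = 160 kN·m per $
  magnesium alloy: M = 22.4 kN·m per $
  stainless steel: M = 10.6 kN·m per $
  maraging steel: M = 5.42 kN·m per $
  brass: M = 3.01 kN·m per $
  nickel superalloy: M = 2.38 kN·m per $
  molybdenum: M = 1.17 kN·m per $
Concrete has the largest M.

concrete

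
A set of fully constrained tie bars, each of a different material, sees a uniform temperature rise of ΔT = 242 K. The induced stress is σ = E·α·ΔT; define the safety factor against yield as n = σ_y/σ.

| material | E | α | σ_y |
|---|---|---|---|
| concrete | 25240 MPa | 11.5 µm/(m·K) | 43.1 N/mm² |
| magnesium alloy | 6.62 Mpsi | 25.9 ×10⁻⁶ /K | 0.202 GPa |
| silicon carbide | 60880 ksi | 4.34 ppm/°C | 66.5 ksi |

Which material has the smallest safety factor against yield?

In consistent units (E in GPa, α in ×10⁻⁶/K, σ_y in MPa):
  concrete: E = 25.24, α = 11.5, σ_y = 43.10 → σ = 70.2 MPa, n = 0.614
  magnesium alloy: E = 45.64, α = 25.9, σ_y = 202.0 → σ = 286 MPa, n = 0.706
  silicon carbide: E = 419.8, α = 4.34, σ_y = 458.5 → σ = 441 MPa, n = 1.04
The minimum is concrete at n = 0.614.

concrete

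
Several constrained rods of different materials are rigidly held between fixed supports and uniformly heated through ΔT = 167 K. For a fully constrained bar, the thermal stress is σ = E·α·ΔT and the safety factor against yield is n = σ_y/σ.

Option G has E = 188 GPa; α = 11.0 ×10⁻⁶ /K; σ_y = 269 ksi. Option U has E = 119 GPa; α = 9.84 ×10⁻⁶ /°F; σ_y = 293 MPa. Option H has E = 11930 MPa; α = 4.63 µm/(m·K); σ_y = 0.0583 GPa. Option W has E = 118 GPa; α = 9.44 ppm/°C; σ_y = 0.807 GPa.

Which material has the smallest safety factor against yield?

option U

With everything in SI (GPa, ×10⁻⁶/K, MPa):
  option G: E = 188.0, α = 11.0, σ_y = 1855 → σ = 345 MPa, n = 5.37
  option U: E = 119.0, α = 17.7, σ_y = 293.0 → σ = 352 MPa, n = 0.832
  option H: E = 11.93, α = 4.63, σ_y = 58.30 → σ = 9.22 MPa, n = 6.32
  option W: E = 118.0, α = 9.44, σ_y = 807.0 → σ = 186 MPa, n = 4.34
Smallest n: option U with n = 0.832.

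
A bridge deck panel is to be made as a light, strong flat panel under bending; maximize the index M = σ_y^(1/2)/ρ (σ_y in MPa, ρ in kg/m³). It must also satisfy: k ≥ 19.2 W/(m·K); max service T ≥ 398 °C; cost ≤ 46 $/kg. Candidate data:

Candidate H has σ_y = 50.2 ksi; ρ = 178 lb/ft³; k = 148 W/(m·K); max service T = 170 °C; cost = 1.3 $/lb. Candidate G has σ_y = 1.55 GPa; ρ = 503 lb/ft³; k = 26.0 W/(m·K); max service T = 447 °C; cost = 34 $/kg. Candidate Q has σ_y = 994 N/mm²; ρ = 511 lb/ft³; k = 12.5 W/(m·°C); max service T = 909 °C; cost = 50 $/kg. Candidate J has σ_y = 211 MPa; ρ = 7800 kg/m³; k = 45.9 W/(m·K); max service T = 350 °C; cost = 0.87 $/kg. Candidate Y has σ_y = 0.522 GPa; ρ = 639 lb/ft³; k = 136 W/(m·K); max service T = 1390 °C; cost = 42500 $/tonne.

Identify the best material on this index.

candidate G

Screen on constraints: k ≥ 19.2 W/(m·K); max service T ≥ 398 °C; cost ≤ 46 $/kg. Survivors: candidate G, candidate Y.
After converting to SI:
  candidate G: σ_y = 1550 MPa, ρ = 8057 kg/m³
  candidate Y: σ_y = 522.0 MPa, ρ = 10240 kg/m³
  candidate G: M = 4.89×10⁻³
  candidate Y: M = 2.23×10⁻³
Highest index: candidate G.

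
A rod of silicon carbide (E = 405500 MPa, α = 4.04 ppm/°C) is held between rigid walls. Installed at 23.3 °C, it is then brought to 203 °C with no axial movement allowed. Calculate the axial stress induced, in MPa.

E = 405500 MPa = 405.5 GPa.
ΔT = 179.7 K. Constrained thermal stress σ = E·α·ΔT = 405.5×10³ MPa × 4.04×10⁻⁶ × 179.7 = 294 MPa (compressive).

294 MPa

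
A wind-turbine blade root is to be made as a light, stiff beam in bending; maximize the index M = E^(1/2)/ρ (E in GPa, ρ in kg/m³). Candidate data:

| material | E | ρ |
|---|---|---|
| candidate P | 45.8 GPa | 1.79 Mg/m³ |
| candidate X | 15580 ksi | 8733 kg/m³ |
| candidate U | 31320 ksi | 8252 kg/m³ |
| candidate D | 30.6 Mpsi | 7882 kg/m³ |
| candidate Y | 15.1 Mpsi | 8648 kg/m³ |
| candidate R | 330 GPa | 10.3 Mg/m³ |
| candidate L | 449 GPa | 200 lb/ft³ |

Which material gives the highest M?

candidate L

In SI units:
  candidate P: E = 45.80 GPa, ρ = 1790 kg/m³
  candidate X: E = 107.4 GPa, ρ = 8733 kg/m³
  candidate U: E = 215.9 GPa, ρ = 8252 kg/m³
  candidate D: E = 211.0 GPa, ρ = 7882 kg/m³
  candidate Y: E = 104.1 GPa, ρ = 8648 kg/m³
  candidate R: E = 330.0 GPa, ρ = 10300 kg/m³
  candidate L: E = 449.0 GPa, ρ = 3204 kg/m³
  candidate L: M = 6.61×10⁻³
  candidate P: M = 3.78×10⁻³
  candidate D: M = 1.84×10⁻³
  candidate U: M = 1.78×10⁻³
  candidate R: M = 1.76×10⁻³
  candidate X: M = 1.19×10⁻³
  candidate Y: M = 1.18×10⁻³
Candidate L ranks first.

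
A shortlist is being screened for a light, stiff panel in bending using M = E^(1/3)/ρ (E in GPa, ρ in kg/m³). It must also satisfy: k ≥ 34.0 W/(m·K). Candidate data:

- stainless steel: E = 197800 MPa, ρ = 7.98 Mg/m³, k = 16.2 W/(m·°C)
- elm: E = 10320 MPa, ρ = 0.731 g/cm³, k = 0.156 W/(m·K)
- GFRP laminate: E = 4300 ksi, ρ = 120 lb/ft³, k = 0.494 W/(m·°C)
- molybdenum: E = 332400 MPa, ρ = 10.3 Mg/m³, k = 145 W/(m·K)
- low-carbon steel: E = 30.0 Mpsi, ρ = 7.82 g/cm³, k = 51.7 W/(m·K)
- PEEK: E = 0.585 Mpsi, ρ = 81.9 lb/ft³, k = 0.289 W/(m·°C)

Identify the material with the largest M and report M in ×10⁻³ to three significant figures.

Screen on constraints: k ≥ 34.0 W/(m·K). Survivors: molybdenum, low-carbon steel.
Convert each candidate to consistent units, then evaluate M:
  molybdenum: E = 332.4 GPa, ρ = 10300 kg/m³
  low-carbon steel: E = 206.8 GPa, ρ = 7820 kg/m³
  low-carbon steel: M = 0.756×10⁻³
  molybdenum: M = 0.673×10⁻³
Low-carbon steel ranks first.

low-carbon steel, M = 0.756×10⁻³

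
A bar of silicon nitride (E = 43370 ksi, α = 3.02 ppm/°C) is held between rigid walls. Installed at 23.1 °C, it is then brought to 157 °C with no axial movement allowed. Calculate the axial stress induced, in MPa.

E = 43370 ksi = 299.0 GPa.
ΔT = 133.9 K. Constrained thermal stress σ = E·α·ΔT = 299.0×10³ MPa × 3.02×10⁻⁶ × 133.9 = 121 MPa (compressive).

121 MPa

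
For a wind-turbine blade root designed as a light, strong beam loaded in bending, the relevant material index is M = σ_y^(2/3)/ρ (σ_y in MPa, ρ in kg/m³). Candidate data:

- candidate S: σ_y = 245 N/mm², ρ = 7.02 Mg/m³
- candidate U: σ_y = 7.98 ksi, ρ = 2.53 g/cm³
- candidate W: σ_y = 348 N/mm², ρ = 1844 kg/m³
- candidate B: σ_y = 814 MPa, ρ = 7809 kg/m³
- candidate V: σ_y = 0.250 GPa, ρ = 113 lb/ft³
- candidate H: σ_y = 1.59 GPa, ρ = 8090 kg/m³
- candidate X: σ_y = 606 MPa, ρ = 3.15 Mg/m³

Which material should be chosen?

After converting to SI:
  candidate S: σ_y = 245.0 MPa, ρ = 7020 kg/m³
  candidate U: σ_y = 55.02 MPa, ρ = 2530 kg/m³
  candidate W: σ_y = 348.0 MPa, ρ = 1844 kg/m³
  candidate B: σ_y = 814.0 MPa, ρ = 7809 kg/m³
  candidate V: σ_y = 250.0 MPa, ρ = 1810 kg/m³
  candidate H: σ_y = 1590 MPa, ρ = 8090 kg/m³
  candidate X: σ_y = 606.0 MPa, ρ = 3150 kg/m³
  candidate W: M = 26.8×10⁻³
  candidate X: M = 22.7×10⁻³
  candidate V: M = 21.9×10⁻³
  candidate H: M = 16.8×10⁻³
  candidate B: M = 11.2×10⁻³
  candidate U: M = 5.72×10⁻³
  candidate S: M = 5.58×10⁻³
Highest index: candidate W.

candidate W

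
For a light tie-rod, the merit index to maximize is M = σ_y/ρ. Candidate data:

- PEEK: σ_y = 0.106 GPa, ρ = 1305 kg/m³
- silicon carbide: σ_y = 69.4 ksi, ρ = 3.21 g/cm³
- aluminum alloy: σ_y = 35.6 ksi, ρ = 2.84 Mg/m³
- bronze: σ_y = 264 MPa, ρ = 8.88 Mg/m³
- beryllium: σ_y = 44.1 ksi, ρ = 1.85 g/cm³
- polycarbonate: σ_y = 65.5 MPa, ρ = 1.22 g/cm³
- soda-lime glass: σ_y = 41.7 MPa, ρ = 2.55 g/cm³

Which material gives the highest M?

beryllium

Normalizing units and computing the index:
  PEEK: σ_y = 106.0 MPa, ρ = 1305 kg/m³
  silicon carbide: σ_y = 478.5 MPa, ρ = 3210 kg/m³
  aluminum alloy: σ_y = 245.5 MPa, ρ = 2840 kg/m³
  bronze: σ_y = 264.0 MPa, ρ = 8880 kg/m³
  beryllium: σ_y = 304.1 MPa, ρ = 1850 kg/m³
  polycarbonate: σ_y = 65.50 MPa, ρ = 1220 kg/m³
  soda-lime glass: σ_y = 41.70 MPa, ρ = 2550 kg/m³
  beryllium: M = 164 kN·m/kg
  silicon carbide: M = 149 kN·m/kg
  aluminum alloy: M = 86.4 kN·m/kg
  PEEK: M = 81.2 kN·m/kg
  polycarbonate: M = 53.7 kN·m/kg
  bronze: M = 29.7 kN·m/kg
  soda-lime glass: M = 16.4 kN·m/kg
Beryllium ranks first.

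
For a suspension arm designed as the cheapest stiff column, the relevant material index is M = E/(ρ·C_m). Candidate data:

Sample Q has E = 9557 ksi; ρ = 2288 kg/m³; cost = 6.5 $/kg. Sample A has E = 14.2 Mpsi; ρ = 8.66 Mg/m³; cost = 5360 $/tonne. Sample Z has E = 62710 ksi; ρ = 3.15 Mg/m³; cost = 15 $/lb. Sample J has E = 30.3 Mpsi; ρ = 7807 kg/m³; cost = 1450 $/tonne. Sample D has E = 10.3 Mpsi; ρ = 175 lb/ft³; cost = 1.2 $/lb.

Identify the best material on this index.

Putting every candidate on a common basis:
  sample Q: E = 65.89 GPa, ρ = 2288 kg/m³, cost = 6.500 $/kg
  sample A: E = 97.91 GPa, ρ = 8660 kg/m³, cost = 5.360 $/kg
  sample Z: E = 432.4 GPa, ρ = 3150 kg/m³, cost = 33.07 $/kg
  sample J: E = 208.9 GPa, ρ = 7807 kg/m³, cost = 1.450 $/kg
  sample D: E = 71.02 GPa, ρ = 2803 kg/m³, cost = 2.646 $/kg
  sample J: M = 18.5 MN·m per $
  sample D: M = 9.58 MN·m per $
  sample Q: M = 4.43 MN·m per $
  sample Z: M = 4.15 MN·m per $
  sample A: M = 2.11 MN·m per $
The maximum is for sample J.

sample J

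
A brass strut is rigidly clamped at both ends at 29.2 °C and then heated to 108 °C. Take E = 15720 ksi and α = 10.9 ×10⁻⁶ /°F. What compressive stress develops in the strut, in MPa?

168 MPa

E = 15720 ksi = 108.4 GPa.
α = 10.9×10⁻⁶/°F × 9/5 = 19.6×10⁻⁶/K.
ΔT = 78.80 K. Constrained thermal stress σ = E·α·ΔT = 108.4×10³ MPa × 19.6×10⁻⁶ × 78.80 = 168 MPa (compressive).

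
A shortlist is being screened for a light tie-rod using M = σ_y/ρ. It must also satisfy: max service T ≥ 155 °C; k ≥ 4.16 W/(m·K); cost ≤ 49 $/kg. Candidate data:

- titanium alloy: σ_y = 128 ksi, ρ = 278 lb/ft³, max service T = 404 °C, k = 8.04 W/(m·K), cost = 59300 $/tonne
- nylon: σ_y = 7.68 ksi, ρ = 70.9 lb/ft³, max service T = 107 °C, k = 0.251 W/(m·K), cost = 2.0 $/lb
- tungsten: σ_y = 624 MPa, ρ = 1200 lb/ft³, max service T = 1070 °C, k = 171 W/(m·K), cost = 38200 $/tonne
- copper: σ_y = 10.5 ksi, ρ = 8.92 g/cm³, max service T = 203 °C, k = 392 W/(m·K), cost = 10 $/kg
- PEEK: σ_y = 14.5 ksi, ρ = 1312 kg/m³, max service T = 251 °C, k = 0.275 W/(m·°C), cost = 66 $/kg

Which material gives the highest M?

tungsten

Screen on constraints: max service T ≥ 155 °C; k ≥ 4.16 W/(m·K); cost ≤ 49 $/kg. Survivors: tungsten, copper.
Convert each candidate to consistent units, then evaluate M:
  tungsten: σ_y = 624.0 MPa, ρ = 19220 kg/m³
  copper: σ_y = 72.39 MPa, ρ = 8920 kg/m³
  tungsten: M = 32.5 kN·m/kg
  copper: M = 8.12 kN·m/kg
Tungsten ranks first.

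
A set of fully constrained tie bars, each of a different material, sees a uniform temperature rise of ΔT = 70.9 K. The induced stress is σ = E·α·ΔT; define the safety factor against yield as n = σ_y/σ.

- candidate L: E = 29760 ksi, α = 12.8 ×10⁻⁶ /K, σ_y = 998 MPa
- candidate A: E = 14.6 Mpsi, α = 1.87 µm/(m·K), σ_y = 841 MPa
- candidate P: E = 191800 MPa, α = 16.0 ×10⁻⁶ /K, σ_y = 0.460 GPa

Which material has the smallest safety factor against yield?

candidate P

In consistent units (E in GPa, α in ×10⁻⁶/K, σ_y in MPa):
  candidate L: E = 205.2, α = 12.8, σ_y = 998.0 → σ = 186 MPa, n = 5.36
  candidate A: E = 100.7, α = 1.87, σ_y = 841.0 → σ = 13.3 MPa, n = 63.0
  candidate P: E = 191.8, α = 16.0, σ_y = 460.0 → σ = 218 MPa, n = 2.11
The minimum is candidate P at n = 2.11.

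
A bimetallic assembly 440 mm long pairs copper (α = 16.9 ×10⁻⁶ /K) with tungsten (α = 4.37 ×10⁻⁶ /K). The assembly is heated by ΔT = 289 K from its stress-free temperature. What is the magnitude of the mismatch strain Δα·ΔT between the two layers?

3.62×10⁻³

Δα = |16.9 − 4.37|×10⁻⁶/K = 12.5×10⁻⁶/K.
Mismatch strain = Δα·ΔT = 12.5×10⁻⁶ × 289.0 = 3.62×10⁻³.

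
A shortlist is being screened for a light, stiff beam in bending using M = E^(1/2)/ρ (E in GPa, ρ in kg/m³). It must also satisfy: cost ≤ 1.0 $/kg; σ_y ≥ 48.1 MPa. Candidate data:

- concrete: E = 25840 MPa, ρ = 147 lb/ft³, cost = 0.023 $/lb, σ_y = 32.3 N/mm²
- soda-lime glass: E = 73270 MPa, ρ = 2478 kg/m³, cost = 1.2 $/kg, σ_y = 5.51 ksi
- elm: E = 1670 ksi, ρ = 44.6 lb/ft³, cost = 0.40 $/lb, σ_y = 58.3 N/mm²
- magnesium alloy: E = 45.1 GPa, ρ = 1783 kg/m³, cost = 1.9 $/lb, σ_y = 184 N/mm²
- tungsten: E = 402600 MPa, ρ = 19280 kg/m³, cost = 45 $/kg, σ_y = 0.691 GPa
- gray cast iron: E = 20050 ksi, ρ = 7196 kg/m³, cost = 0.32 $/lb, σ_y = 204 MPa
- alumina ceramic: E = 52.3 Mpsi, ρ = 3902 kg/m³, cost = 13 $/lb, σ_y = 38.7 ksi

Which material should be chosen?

elm

Screen on constraints: cost ≤ 1.0 $/kg; σ_y ≥ 48.1 MPa. Survivors: elm, gray cast iron.
Normalizing units and computing the index:
  elm: E = 11.51 GPa, ρ = 714.4 kg/m³
  gray cast iron: E = 138.2 GPa, ρ = 7196 kg/m³
  elm: M = 4.75×10⁻³
  gray cast iron: M = 1.63×10⁻³
Elm has the largest M.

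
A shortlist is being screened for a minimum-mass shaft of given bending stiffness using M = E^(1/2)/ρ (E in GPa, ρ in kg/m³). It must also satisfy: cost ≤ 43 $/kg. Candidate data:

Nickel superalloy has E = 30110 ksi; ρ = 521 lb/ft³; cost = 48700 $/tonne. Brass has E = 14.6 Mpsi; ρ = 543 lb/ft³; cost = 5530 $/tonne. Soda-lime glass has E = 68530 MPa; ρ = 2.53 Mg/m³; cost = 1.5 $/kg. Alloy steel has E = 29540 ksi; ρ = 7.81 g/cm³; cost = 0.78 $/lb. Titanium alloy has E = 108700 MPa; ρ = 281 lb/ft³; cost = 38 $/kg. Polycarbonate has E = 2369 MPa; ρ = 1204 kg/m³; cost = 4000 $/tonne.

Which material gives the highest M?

Screen on constraints: cost ≤ 43 $/kg. Survivors: brass, soda-lime glass, alloy steel, titanium alloy, polycarbonate.
After converting to SI:
  brass: E = 100.7 GPa, ρ = 8698 kg/m³
  soda-lime glass: E = 68.53 GPa, ρ = 2530 kg/m³
  alloy steel: E = 203.7 GPa, ρ = 7810 kg/m³
  titanium alloy: E = 108.7 GPa, ρ = 4501 kg/m³
  polycarbonate: E = 2.369 GPa, ρ = 1204 kg/m³
  soda-lime glass: M = 3.27×10⁻³
  titanium alloy: M = 2.32×10⁻³
  alloy steel: M = 1.83×10⁻³
  polycarbonate: M = 1.28×10⁻³
  brass: M = 1.15×10⁻³
Soda-lime glass ranks first.

soda-lime glass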